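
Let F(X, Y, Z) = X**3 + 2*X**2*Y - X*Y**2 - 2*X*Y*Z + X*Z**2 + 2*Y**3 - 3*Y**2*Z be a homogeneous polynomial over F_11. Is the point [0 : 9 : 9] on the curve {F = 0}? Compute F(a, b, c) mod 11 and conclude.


F(0,9,9) ≡ 8 (mod 11); P is NOT on the curve.

Evaluate F(0, 9, 9) term-by-term (mod 11).
  X**3 ↦ 1·0·1·1 = 0
  2*X**2*Y ↦ 2·0·9·1 = 0
  -X*Y**2 ↦ -1·0·81·1 = 0
  -2*X*Y*Z ↦ -2·0·9·9 = 0
  X*Z**2 ↦ 1·0·1·81 = 0
  2*Y**3 ↦ 2·1·729·1 = 1458
  -3*Y**2*Z ↦ -3·1·81·9 = -2187
Sum: F(0, 9, 9) = (0) + (0) + (0) + (0) + (0) + (1458) + (-2187) = -729.
Reducing mod 11: -729 ≡ 8 (mod 11).
Since F(a, b, c) ≡ 8 ≠ 0 (mod 11), P does NOT lie on the curve.


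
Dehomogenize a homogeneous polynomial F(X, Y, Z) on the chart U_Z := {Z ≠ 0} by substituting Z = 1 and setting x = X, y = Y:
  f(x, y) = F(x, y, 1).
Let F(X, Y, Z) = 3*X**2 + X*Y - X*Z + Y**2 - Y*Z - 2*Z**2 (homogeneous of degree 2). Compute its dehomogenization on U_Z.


f(x, y) = 3*x**2 + x*y - x + y**2 - y - 2

On U_Z we set Z = 1. Each monomial c·X^i·Y^j·Z^k in F becomes c·x^i·y^j·1^k = c·x^i·y^j.
Substituting Z = 1: F(X, Y, 1) = 3*x**2 + x*y - x + y**2 - y - 2.
Note: deg(f) ≤ deg(F) = 2; strict inequality happens when F is divisible by Z (lost terms).


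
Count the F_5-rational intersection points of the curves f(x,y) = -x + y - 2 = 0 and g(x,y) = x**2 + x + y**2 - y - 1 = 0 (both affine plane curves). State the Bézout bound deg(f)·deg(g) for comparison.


Common zeros: ∅; count = 0; Bézout bound = 2.

deg(f) = 1, deg(g) = 2, so Bézout bound = 2.
Scan x ∈ F_5. For each x, list the y ∈ F_5 with f(x, y) ≡ 0 and those with g(x, y) ≡ 0 (mod 5); the common zeros in that column are the intersection.
  x = 0: f ≡ 0 at y ∈ {2}; g ≡ 0 at y ∈ {3}; common: ∅.
  x = 1: f ≡ 0 at y ∈ {3}; g ≡ 0 at y ∈ ∅; common: ∅.
  x = 2: f ≡ 0 at y ∈ {4}; g ≡ 0 at y ∈ {0, 1}; common: ∅.
  x = 3: f ≡ 0 at y ∈ {0}; g ≡ 0 at y ∈ ∅; common: ∅.
  x = 4: f ≡ 0 at y ∈ {1}; g ≡ 0 at y ∈ {3}; common: ∅.
Collecting: common zeros = ∅, so the count is 0.
Comparison with the Bézout bound: 0 ≤ 2 = deg(f)·deg(g), as expected for curves with no common component (the affine F_5-count falls short of the bound because intersections may lie at infinity, over extension fields, or carry multiplicity).


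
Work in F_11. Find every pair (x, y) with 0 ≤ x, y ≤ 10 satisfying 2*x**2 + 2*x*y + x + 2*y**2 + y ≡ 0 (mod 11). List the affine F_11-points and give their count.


Affine F_11-points: {(0, 0), (0, 5), (2, 7), (5, 0), (7, 2), (7, 7), (8, 9), (8, 10), (9, 8), (9, 10), (10, 8), (10, 9)}; count = 12.

For each of the 121 pairs (x, y) ∈ F_11², evaluate f(x, y) mod 11. Record the zeros.
  x = 0: [0↦0, 1↦3, 2↦10, 3↦10, 4↦3, 5↦0, 6↦1, 7↦6, 8↦4, 9↦6, 10↦1]  zeros at y ∈ {0, 5}
  x = 1: [0↦3, 1↦8, 2↦6, 3↦8, 4↦3, 5↦2, 6↦5, 7↦1, 8↦1, 9↦5, 10↦2]  zeros at y ∈ ∅
  x = 2: [0↦10, 1↦6, 2↦6, 3↦10, 4↦7, 5↦8, 6↦2, 7↦0, 8↦2, 9↦8, 10↦7]  zeros at y ∈ {7}
  x = 3: [0↦10, 1↦8, 2↦10, 3↦5, 4↦4, 5↦7, 6↦3, 7↦3, 8↦7, 9↦4, 10↦5]  zeros at y ∈ ∅
  x = 4: [0↦3, 1↦3, 2↦7, 3↦4, 4↦5, 5↦10, 6↦8, 7↦10, 8↦5, 9↦4, 10↦7]  zeros at y ∈ ∅
  x = 5: [0↦0, 1↦2, 2↦8, 3↦7, 4↦10, 5↦6, 6↦6, 7↦10, 8↦7, 9↦8, 10↦2]  zeros at y ∈ {0}
  x = 6: [0↦1, 1↦5, 2↦2, 3↦3, 4↦8, 5↦6, 6↦8, 7↦3, 8↦2, 9↦5, 10↦1]  zeros at y ∈ ∅
  x = 7: [0↦6, 1↦1, 2↦0, 3↦3, 4↦10, 5↦10, 6↦3, 7↦0, 8↦1, 9↦6, 10↦4]  zeros at y ∈ {2, 7}
  x = 8: [0↦4, 1↦1, 2↦2, 3↦7, 4↦5, 5↦7, 6↦2, 7↦1, 8↦4, 9↦0, 10↦0]  zeros at y ∈ {9, 10}
  x = 9: [0↦6, 1↦5, 2↦8, 3↦4, 4↦4, 5↦8, 6↦5, 7↦6, 8↦0, 9↦9, 10↦0]  zeros at y ∈ {8, 10}
  x = 10: [0↦1, 1↦2, 2↦7, 3↦5, 4↦7, 5↦2, 6↦1, 7↦4, 8↦0, 9↦0, 10↦4]  zeros at y ∈ {8, 9}
Collecting zeros: affine points = {(0, 0), (0, 5), (2, 7), (5, 0), (7, 2), (7, 7), (8, 9), (8, 10), (9, 8), (9, 10), (10, 8), (10, 9)}.
Total count |C(F_11)_aff| = 12.


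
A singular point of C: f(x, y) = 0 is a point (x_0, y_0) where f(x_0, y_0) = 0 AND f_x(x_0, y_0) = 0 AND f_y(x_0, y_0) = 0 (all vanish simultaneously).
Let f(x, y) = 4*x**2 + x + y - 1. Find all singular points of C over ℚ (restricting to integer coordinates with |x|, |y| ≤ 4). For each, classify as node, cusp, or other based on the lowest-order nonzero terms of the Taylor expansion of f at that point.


No singular points in the scanned grid; C is smooth there.

Compute partial derivatives:
  f_x = 8*x + 1.
  f_y = 1.
f_y = 1 is a nonzero constant, so f_y never vanishes: no point (x, y) can satisfy f = f_x = f_y = 0. In particular no (x, y) ∈ {−4, ..., 4}² is singular; the curve is smooth.


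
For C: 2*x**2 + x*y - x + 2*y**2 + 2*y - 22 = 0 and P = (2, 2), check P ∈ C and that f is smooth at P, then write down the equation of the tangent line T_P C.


Tangent line at P: 9*x + 12*y - 42 = 0.

Step 1: f(2, 2) = 0, so P lies on C.
Step 2: partial derivatives
  f_x(x, y) = 4*x + y - 1, f_y(x, y) = x + 4*y + 2.
  f_x(P) = 9, f_y(P) = 12 (gradient nonzero, so P is smooth).
Step 3: tangent line at P: 9·(x − 2) + 12·(y − 2) = 0.
Expanding: 9*x + 12*y - 42 = 0.


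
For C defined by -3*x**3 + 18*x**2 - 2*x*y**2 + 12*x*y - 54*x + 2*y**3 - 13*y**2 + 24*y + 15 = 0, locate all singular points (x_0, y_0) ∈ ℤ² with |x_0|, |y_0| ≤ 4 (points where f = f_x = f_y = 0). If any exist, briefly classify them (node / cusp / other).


Singular points: {(2, 3)}; classification: cusp.

Compute partial derivatives:
  f_x = -9*x**2 + 36*x - 2*y**2 + 12*y - 54.
  f_y = -4*x*y + 12*x + 6*y**2 - 26*y + 24.
Scan x_0 ∈ {−4, ..., 4}. For each x_0, f_y(x_0, y) is a polynomial in y; find its integer roots y ∈ {−4, ..., 4}, then test f_x and f at those candidates.
  x = -4: f_y(-4, y) = 6*y**2 - 10*y - 24; vanishes at y ∈ {3}. (-4, 3): f_x = -324 ≠ 0.
  x = -3: f_y(-3, y) = 6*y**2 - 14*y - 12; vanishes at y ∈ {3}. (-3, 3): f_x = -225 ≠ 0.
  x = -2: f_y(-2, y) = 6*y**2 - 18*y; vanishes at y ∈ {0, 3}. (-2, 0): f_x = -162 ≠ 0; (-2, 3): f_x = -144 ≠ 0.
  x = -1: f_y(-1, y) = 6*y**2 - 22*y + 12; vanishes at y ∈ {3}. (-1, 3): f_x = -81 ≠ 0.
  x = 0: f_y(0, y) = 6*y**2 - 26*y + 24; vanishes at y ∈ {3}. (0, 3): f_x = -36 ≠ 0.
  x = 1: f_y(1, y) = 6*y**2 - 30*y + 36; vanishes at y ∈ {2, 3}. (1, 2): f_x = -11 ≠ 0; (1, 3): f_x = -9 ≠ 0.
  x = 2: f_y(2, y) = 6*y**2 - 34*y + 48; vanishes at y ∈ {3}. (2, 3): f_x = 0, f = 0 — SINGULAR.
  x = 3: f_y(3, y) = 6*y**2 - 38*y + 60; vanishes at y ∈ {3}. (3, 3): f_x = -9 ≠ 0.
  x = 4: f_y(4, y) = 6*y**2 - 42*y + 72; vanishes at y ∈ {3, 4}. (4, 3): f_x = -36 ≠ 0; (4, 4): f_x = -38 ≠ 0.
Only singular point on the grid: (2, 3).
Classify: substitute x = 2 + u, y = 3 + v and expand: f = -3*u**3 - 2*u*v**2 + 2*v**3 + v**2.
No constant or linear terms (consistent with a singular point). Quadratic part: v**2. Cubic part: -3*u**3 - 2*u*v**2 + 2*v**3.
The quadratic part v**2 is a perfect square, so there is a single (double) tangent line v = 0, i.e. y = 3. Restricting the cubic part to that line (v = 0) leaves -3*u**3 ≠ 0, so f is not divisible by v and the branch is v² ≈ 3*u**3 to lowest order — this is a cusp.
Classification: cusp.


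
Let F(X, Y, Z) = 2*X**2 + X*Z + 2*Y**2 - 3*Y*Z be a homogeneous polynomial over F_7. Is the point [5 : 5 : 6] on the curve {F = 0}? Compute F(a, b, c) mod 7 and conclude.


F(5,5,6) ≡ 5 (mod 7); P is NOT on the curve.

Evaluate F(5, 5, 6) term-by-term (mod 7).
  2*X**2 ↦ 2·25·1·1 = 50
  X*Z ↦ 1·5·1·6 = 30
  2*Y**2 ↦ 2·1·25·1 = 50
  -3*Y*Z ↦ -3·1·5·6 = -90
Sum: F(5, 5, 6) = (50) + (30) + (50) + (-90) = 40.
Reducing mod 7: 40 ≡ 5 (mod 7).
Since F(a, b, c) ≡ 5 ≠ 0 (mod 7), P does NOT lie on the curve.


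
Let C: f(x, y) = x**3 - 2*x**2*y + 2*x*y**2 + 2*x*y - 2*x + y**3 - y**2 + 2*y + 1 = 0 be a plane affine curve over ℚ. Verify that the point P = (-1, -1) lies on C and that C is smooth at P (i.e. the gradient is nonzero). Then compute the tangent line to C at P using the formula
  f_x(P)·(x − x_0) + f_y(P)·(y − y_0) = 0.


Tangent line at P: -3*x + 7*y + 4 = 0.

Step 1: f(-1, -1) = 0, so P lies on C.
Step 2: partial derivatives
  f_x(x, y) = 3*x**2 - 4*x*y + 2*y**2 + 2*y - 2, f_y(x, y) = -2*x**2 + 4*x*y + 2*x + 3*y**2 - 2*y + 2.
  f_x(P) = -3, f_y(P) = 7 (gradient nonzero, so P is smooth).
Step 3: tangent line at P: -3·(x − -1) + 7·(y − -1) = 0.
Expanding: -3*x + 7*y + 4 = 0.


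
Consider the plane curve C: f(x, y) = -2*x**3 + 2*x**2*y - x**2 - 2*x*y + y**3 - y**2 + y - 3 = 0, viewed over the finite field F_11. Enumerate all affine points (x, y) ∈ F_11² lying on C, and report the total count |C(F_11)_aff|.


Affine F_11-points: {(1, 2), (1, 5), (2, 6), (3, 0), (3, 5), (3, 7), (4, 9), (5, 4), (6, 5), (6, 9), (7, 10), (9, 1), (9, 3), (9, 8), (10, 4)}; count = 15.

For each of the 121 pairs (x, y) ∈ F_11², evaluate f(x, y) mod 11. Record the zeros.
  x = 0: [0↦8, 1↦9, 2↦3, 3↦7, 4↦5, 5↦3, 6↦7, 7↦1, 8↦2, 9↦5, 10↦5]  zeros at y ∈ ∅
  x = 1: [0↦5, 1↦6, 2↦0, 3↦4, 4↦2, 5↦0, 6↦4, 7↦9, 8↦10, 9↦2, 10↦2]  zeros at y ∈ {2, 5}
  x = 2: [0↦10, 1↦4, 2↦2, 3↦10, 4↦1, 5↦3, 6↦0, 7↦9, 8↦3, 9↦10, 10↦3]  zeros at y ∈ {6}
  x = 3: [0↦0, 1↦2, 2↦8, 3↦2, 4↦1, 5↦0, 6↦5, 7↦0, 8↦2, 9↦6, 10↦7]  zeros at y ∈ {0, 5, 7}
  x = 4: [0↦7, 1↦10, 2↦6, 3↦1, 4↦1, 5↦1, 6↦7, 7↦3, 8↦6, 9↦0, 10↦2]  zeros at y ∈ {9}
  x = 5: [0↦8, 1↦5, 2↦6, 3↦6, 4↦0, 5↦5, 6↦5, 7↦6, 8↦3, 9↦2, 10↦9]  zeros at y ∈ {4}
  x = 6: [0↦2, 1↦8, 2↦7, 3↦5, 4↦8, 5↦0, 6↦9, 7↦8, 8↦3, 9↦0, 10↦5]  zeros at y ∈ {5, 9}
  x = 7: [0↦10, 1↦7, 2↦8, 3↦8, 4↦2, 5↦7, 6↦7, 7↦8, 8↦5, 9↦4, 10↦0]  zeros at y ∈ {10}
  x = 8: [0↦9, 1↦1, 2↦8, 3↦3, 4↦3, 5↦3, 6↦9, 7↦5, 8↦8, 9↦2, 10↦4]  zeros at y ∈ ∅
  x = 9: [0↦9, 1↦0, 2↦6, 3↦0, 4↦10, 5↦9, 6↦3, 7↦9, 8↦0, 9↦4, 10↦5]  zeros at y ∈ {1, 3, 8}
  x = 10: [0↦9, 1↦3, 2↦1, 3↦9, 4↦0, 5↦2, 6↦10, 7↦8, 8↦2, 9↦9, 10↦2]  zeros at y ∈ {4}
Collecting zeros: affine points = {(1, 2), (1, 5), (2, 6), (3, 0), (3, 5), (3, 7), (4, 9), (5, 4), (6, 5), (6, 9), (7, 10), (9, 1), (9, 3), (9, 8), (10, 4)}.
Total count |C(F_11)_aff| = 15.


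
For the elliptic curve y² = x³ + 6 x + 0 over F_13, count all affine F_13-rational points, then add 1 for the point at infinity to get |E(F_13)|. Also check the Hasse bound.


Affine points = {(0, 0), (4, 6), (4, 7), (5, 5), (5, 8), (8, 1), (8, 12), (9, 4), (9, 9)}; affine count = 9; |E(F_13)| = 10.

Discriminant check: Δ ∝ 4a³ + 27b² = 4·6³ + 27·0² = 4·216 + 27·0 ≡ 6 (mod 13). Nonzero ⇒ E is nonsingular.
For each x ∈ F_13, compute rhs = x³ + 6·x + 0 mod 13, then count y ∈ F_13 with y² ≡ rhs.
  x = 0: rhs = 0, matching y values: 0 (1 points).
  x = 1: rhs = 7, matching y values: none (0 points).
  x = 2: rhs = 7, matching y values: none (0 points).
  x = 3: rhs = 6, matching y values: none (0 points).
  x = 4: rhs = 10, matching y values: 6, 7 (2 points).
  x = 5: rhs = 12, matching y values: 5, 8 (2 points).
  x = 6: rhs = 5, matching y values: none (0 points).
  x = 7: rhs = 8, matching y values: none (0 points).
  x = 8: rhs = 1, matching y values: 1, 12 (2 points).
  x = 9: rhs = 3, matching y values: 4, 9 (2 points).
  x = 10: rhs = 7, matching y values: none (0 points).
  x = 11: rhs = 6, matching y values: none (0 points).
  x = 12: rhs = 6, matching y values: none (0 points).
Total affine count: 9.
Full point count |E(F_13)| = 9 + 1 = 10.
Hasse bound: |10 − (13+1)| = |-4| = 4 ≤ 2√13 ≈ 7.2111 ✓.


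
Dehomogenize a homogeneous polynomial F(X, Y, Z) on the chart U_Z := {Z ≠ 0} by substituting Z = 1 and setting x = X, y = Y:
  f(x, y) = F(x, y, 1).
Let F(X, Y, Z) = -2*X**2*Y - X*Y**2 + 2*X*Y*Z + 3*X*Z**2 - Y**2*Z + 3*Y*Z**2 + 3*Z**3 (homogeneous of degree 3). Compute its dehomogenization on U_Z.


f(x, y) = -2*x**2*y - x*y**2 + 2*x*y + 3*x - y**2 + 3*y + 3

On U_Z we set Z = 1. Each monomial c·X^i·Y^j·Z^k in F becomes c·x^i·y^j·1^k = c·x^i·y^j.
Substituting Z = 1: F(X, Y, 1) = -2*x**2*y - x*y**2 + 2*x*y + 3*x - y**2 + 3*y + 3.
Note: deg(f) ≤ deg(F) = 3; strict inequality happens when F is divisible by Z (lost terms).


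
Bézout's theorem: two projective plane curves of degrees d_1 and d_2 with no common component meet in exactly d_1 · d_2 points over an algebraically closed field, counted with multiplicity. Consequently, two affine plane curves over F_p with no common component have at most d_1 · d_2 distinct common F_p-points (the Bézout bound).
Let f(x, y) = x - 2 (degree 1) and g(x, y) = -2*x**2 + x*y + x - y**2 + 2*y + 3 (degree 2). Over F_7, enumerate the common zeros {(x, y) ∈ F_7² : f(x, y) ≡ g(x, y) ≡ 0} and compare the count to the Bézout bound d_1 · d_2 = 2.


Common zeros: {(2, 1), (2, 3)}; count = 2; Bézout bound = 2.

deg(f) = 1, deg(g) = 2, so Bézout bound = 2.
Scan x ∈ F_7. For each x, list the y ∈ F_7 with f(x, y) ≡ 0 and those with g(x, y) ≡ 0 (mod 7); the common zeros in that column are the intersection.
  x = 0: f ≡ 0 at y ∈ ∅; g ≡ 0 at y ∈ {3, 6}; common: ∅.
  x = 1: f ≡ 0 at y ∈ ∅; g ≡ 0 at y ∈ ∅; common: ∅.
  x = 2: f ≡ 0 at y ∈ {0, 1, 2, 3, 4, 5, 6}; g ≡ 0 at y ∈ {1, 3}; common: {1, 3}.
  x = 3: f ≡ 0 at y ∈ ∅; g ≡ 0 at y ∈ ∅; common: ∅.
  x = 4: f ≡ 0 at y ∈ ∅; g ≡ 0 at y ∈ ∅; common: ∅.
  x = 5: f ≡ 0 at y ∈ ∅; g ≡ 0 at y ∈ {0}; common: ∅.
  x = 6: f ≡ 0 at y ∈ ∅; g ≡ 0 at y ∈ {0, 1}; common: ∅.
Collecting: common zeros = {(2, 1), (2, 3)}, so the count is 2.
Comparison with the Bézout bound: 2 ≤ 2 = deg(f)·deg(g), as expected for curves with no common component (the bound is attained).


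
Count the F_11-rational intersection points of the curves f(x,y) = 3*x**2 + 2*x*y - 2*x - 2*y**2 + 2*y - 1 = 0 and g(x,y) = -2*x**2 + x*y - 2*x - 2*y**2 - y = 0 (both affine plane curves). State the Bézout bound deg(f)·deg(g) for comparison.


Common zeros: ∅; count = 0; Bézout bound = 4.

deg(f) = 2, deg(g) = 2, so Bézout bound = 4.
Scan x ∈ F_11. For each x, list the y ∈ F_11 with f(x, y) ≡ 0 and those with g(x, y) ≡ 0 (mod 11); the common zeros in that column are the intersection.
  x = 0: f ≡ 0 at y ∈ ∅; g ≡ 0 at y ∈ {0, 5}; common: ∅.
  x = 1: f ≡ 0 at y ∈ {0, 2}; g ≡ 0 at y ∈ {3, 8}; common: ∅.
  x = 2: f ≡ 0 at y ∈ {1, 2}; g ≡ 0 at y ∈ {8, 9}; common: ∅.
  x = 3: f ≡ 0 at y ∈ {7, 8}; g ≡ 0 at y ∈ ∅; common: ∅.
  x = 4: f ≡ 0 at y ∈ {7, 9}; g ≡ 0 at y ∈ ∅; common: ∅.
  x = 5: f ≡ 0 at y ∈ ∅; g ≡ 0 at y ∈ {3, 10}; common: ∅.
  x = 6: f ≡ 0 at y ∈ ∅; g ≡ 0 at y ∈ ∅; common: ∅.
  x = 7: f ≡ 0 at y ∈ {0, 8}; g ≡ 0 at y ∈ {5, 9}; common: ∅.
  x = 8: f ≡ 0 at y ∈ ∅; g ≡ 0 at y ∈ ∅; common: ∅.
  x = 9: f ≡ 0 at y ∈ {1, 9}; g ≡ 0 at y ∈ ∅; common: ∅.
  x = 10: f ≡ 0 at y ∈ ∅; g ≡ 0 at y ∈ {0, 10}; common: ∅.
Collecting: common zeros = ∅, so the count is 0.
Comparison with the Bézout bound: 0 ≤ 4 = deg(f)·deg(g), as expected for curves with no common component (the affine F_11-count falls short of the bound because intersections may lie at infinity, over extension fields, or carry multiplicity).


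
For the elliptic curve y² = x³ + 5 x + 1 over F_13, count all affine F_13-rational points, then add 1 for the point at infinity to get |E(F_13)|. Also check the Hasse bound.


Affine points = {(0, 1), (0, 12), (3, 2), (3, 11), (6, 0), (11, 3), (11, 10)}; affine count = 7; |E(F_13)| = 8.

Discriminant check: Δ ∝ 4a³ + 27b² = 4·5³ + 27·1² = 4·125 + 27·1 ≡ 7 (mod 13). Nonzero ⇒ E is nonsingular.
For each x ∈ F_13, compute rhs = x³ + 5·x + 1 mod 13, then count y ∈ F_13 with y² ≡ rhs.
  x = 0: rhs = 1, matching y values: 1, 12 (2 points).
  x = 1: rhs = 7, matching y values: none (0 points).
  x = 2: rhs = 6, matching y values: none (0 points).
  x = 3: rhs = 4, matching y values: 2, 11 (2 points).
  x = 4: rhs = 7, matching y values: none (0 points).
  x = 5: rhs = 8, matching y values: none (0 points).
  x = 6: rhs = 0, matching y values: 0 (1 points).
  x = 7: rhs = 2, matching y values: none (0 points).
  x = 8: rhs = 7, matching y values: none (0 points).
  x = 9: rhs = 8, matching y values: none (0 points).
  x = 10: rhs = 11, matching y values: none (0 points).
  x = 11: rhs = 9, matching y values: 3, 10 (2 points).
  x = 12: rhs = 8, matching y values: none (0 points).
Total affine count: 7.
Full point count |E(F_13)| = 7 + 1 = 8.
Hasse bound: |8 − (13+1)| = |-6| = 6 ≤ 2√13 ≈ 7.2111 ✓.


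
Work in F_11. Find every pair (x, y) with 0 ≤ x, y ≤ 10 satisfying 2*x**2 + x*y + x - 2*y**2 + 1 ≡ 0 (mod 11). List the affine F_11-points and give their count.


Affine F_11-points: {(1, 3), (2, 0), (2, 1), (3, 0), (3, 7), (4, 6), (4, 7), (5, 4), (8, 1), (8, 3), (9, 4), (9, 6)}; count = 12.

For each of the 121 pairs (x, y) ∈ F_11², evaluate f(x, y) mod 11. Record the zeros.
  x = 0: [0↦1, 1↦10, 2↦4, 3↦5, 4↦2, 5↦6, 6↦6, 7↦2, 8↦5, 9↦4, 10↦10]  zeros at y ∈ ∅
  x = 1: [0↦4, 1↦3, 2↦9, 3↦0, 4↦9, 5↦3, 6↦4, 7↦1, 8↦5, 9↦5, 10↦1]  zeros at y ∈ {3}
  x = 2: [0↦0, 1↦0, 2↦7, 3↦10, 4↦9, 5↦4, 6↦6, 7↦4, 8↦9, 9↦10, 10↦7]  zeros at y ∈ {0, 1}
  x = 3: [0↦0, 1↦1, 2↦9, 3↦2, 4↦2, 5↦9, 6↦1, 7↦0, 8↦6, 9↦8, 10↦6]  zeros at y ∈ {0, 7}
  x = 4: [0↦4, 1↦6, 2↦4, 3↦9, 4↦10, 5↦7, 6↦0, 7↦0, 8↦7, 9↦10, 10↦9]  zeros at y ∈ {6, 7}
  x = 5: [0↦1, 1↦4, 2↦3, 3↦9, 4↦0, 5↦9, 6↦3, 7↦4, 8↦1, 9↦5, 10↦5]  zeros at y ∈ {4}
  x = 6: [0↦2, 1↦6, 2↦6, 3↦2, 4↦5, 5↦4, 6↦10, 7↦1, 8↦10, 9↦4, 10↦5]  zeros at y ∈ ∅
  x = 7: [0↦7, 1↦1, 2↦2, 3↦10, 4↦3, 5↦3, 6↦10, 7↦2, 8↦1, 9↦7, 10↦9]  zeros at y ∈ ∅
  x = 8: [0↦5, 1↦0, 2↦2, 3↦0, 4↦5, 5↦6, 6↦3, 7↦7, 8↦7, 9↦3, 10↦6]  zeros at y ∈ {1, 3}
  x = 9: [0↦7, 1↦3, 2↦6, 3↦5, 4↦0, 5↦2, 6↦0, 7↦5, 8↦6, 9↦3, 10↦7]  zeros at y ∈ {4, 6}
  x = 10: [0↦2, 1↦10, 2↦3, 3↦3, 4↦10, 5↦2, 6↦1, 7↦7, 8↦9, 9↦7, 10↦1]  zeros at y ∈ ∅
Collecting zeros: affine points = {(1, 3), (2, 0), (2, 1), (3, 0), (3, 7), (4, 6), (4, 7), (5, 4), (8, 1), (8, 3), (9, 4), (9, 6)}.
Total count |C(F_11)_aff| = 12.


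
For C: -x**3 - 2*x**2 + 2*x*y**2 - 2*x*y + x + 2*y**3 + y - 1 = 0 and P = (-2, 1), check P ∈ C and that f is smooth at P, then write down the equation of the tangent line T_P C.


Tangent line at P: -3*x + 3*y - 9 = 0.

Step 1: f(-2, 1) = 0, so P lies on C.
Step 2: partial derivatives
  f_x(x, y) = -3*x**2 - 4*x + 2*y**2 - 2*y + 1, f_y(x, y) = 4*x*y - 2*x + 6*y**2 + 1.
  f_x(P) = -3, f_y(P) = 3 (gradient nonzero, so P is smooth).
Step 3: tangent line at P: -3·(x − -2) + 3·(y − 1) = 0.
Expanding: -3*x + 3*y - 9 = 0.


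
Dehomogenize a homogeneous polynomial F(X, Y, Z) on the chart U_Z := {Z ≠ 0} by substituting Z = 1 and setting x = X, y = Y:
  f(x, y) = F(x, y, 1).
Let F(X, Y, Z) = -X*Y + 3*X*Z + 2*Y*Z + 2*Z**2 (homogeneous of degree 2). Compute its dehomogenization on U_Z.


f(x, y) = -x*y + 3*x + 2*y + 2

On U_Z we set Z = 1. Each monomial c·X^i·Y^j·Z^k in F becomes c·x^i·y^j·1^k = c·x^i·y^j.
Substituting Z = 1: F(X, Y, 1) = -x*y + 3*x + 2*y + 2.
Note: deg(f) ≤ deg(F) = 2; strict inequality happens when F is divisible by Z (lost terms).


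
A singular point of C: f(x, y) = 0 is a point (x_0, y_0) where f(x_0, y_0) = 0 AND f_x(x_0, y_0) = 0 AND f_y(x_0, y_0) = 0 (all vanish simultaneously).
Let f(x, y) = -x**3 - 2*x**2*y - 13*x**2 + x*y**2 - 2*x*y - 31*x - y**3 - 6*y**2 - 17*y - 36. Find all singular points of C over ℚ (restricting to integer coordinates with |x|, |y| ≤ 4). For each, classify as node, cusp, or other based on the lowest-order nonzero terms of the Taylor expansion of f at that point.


Singular points: {(-2, -3)}; classification: node.

Compute partial derivatives:
  f_x = -3*x**2 - 4*x*y - 26*x + y**2 - 2*y - 31.
  f_y = -2*x**2 + 2*x*y - 2*x - 3*y**2 - 12*y - 17.
Scan x_0 ∈ {−4, ..., 4}. For each x_0, f_y(x_0, y) is a polynomial in y; find its integer roots y ∈ {−4, ..., 4}, then test f_x and f at those candidates.
  x = -4: f_y(-4, y) = -3*y**2 - 20*y - 41; no integer root y with |y| ≤ 4.
  x = -3: f_y(-3, y) = -3*y**2 - 18*y - 29; no integer root y with |y| ≤ 4.
  x = -2: f_y(-2, y) = -3*y**2 - 16*y - 21; vanishes at y ∈ {-3}. (-2, -3): f_x = 0, f = 0 — SINGULAR.
  x = -1: f_y(-1, y) = -3*y**2 - 14*y - 17; no integer root y with |y| ≤ 4.
  x = 0: f_y(0, y) = -3*y**2 - 12*y - 17; no integer root y with |y| ≤ 4.
  x = 1: f_y(1, y) = -3*y**2 - 10*y - 21; no integer root y with |y| ≤ 4.
  x = 2: f_y(2, y) = -3*y**2 - 8*y - 29; no integer root y with |y| ≤ 4.
  x = 3: f_y(3, y) = -3*y**2 - 6*y - 41; no integer root y with |y| ≤ 4.
  x = 4: f_y(4, y) = -3*y**2 - 4*y - 57; no integer root y with |y| ≤ 4.
Only singular point on the grid: (-2, -3).
Classify: substitute x = -2 + u, y = -3 + v and expand: f = -u**3 - 2*u**2*v - u**2 + u*v**2 - v**3 + v**2.
No constant or linear terms (consistent with a singular point). Quadratic part: -u**2 + v**2. Cubic part: -u**3 - 2*u**2*v + u*v**2 - v**3.
The quadratic part v**2 - u**2 = (v − u)(v + u) splits into two distinct linear factors, so there are two distinct tangent lines y − -3 = ±(x − -2) — this is a node (ordinary double point).
Classification: node.


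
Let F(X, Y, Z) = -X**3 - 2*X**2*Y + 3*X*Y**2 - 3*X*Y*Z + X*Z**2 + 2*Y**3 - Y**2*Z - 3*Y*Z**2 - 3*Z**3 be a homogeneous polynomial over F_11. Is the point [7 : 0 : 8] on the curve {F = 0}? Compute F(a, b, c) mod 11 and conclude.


F(7,0,8) ≡ 10 (mod 11); P is NOT on the curve.

Evaluate F(7, 0, 8) term-by-term (mod 11).
  -X**3 ↦ -1·343·1·1 = -343
  -2*X**2*Y ↦ -2·49·0·1 = 0
  3*X*Y**2 ↦ 3·7·0·1 = 0
  -3*X*Y*Z ↦ -3·7·0·8 = 0
  X*Z**2 ↦ 1·7·1·64 = 448
  2*Y**3 ↦ 2·1·0·1 = 0
  -Y**2*Z ↦ -1·1·0·8 = 0
  -3*Y*Z**2 ↦ -3·1·0·64 = 0
  -3*Z**3 ↦ -3·1·1·512 = -1536
Sum: F(7, 0, 8) = (-343) + (0) + (0) + (0) + (448) + (0) + (0) + (0) + (-1536) = -1431.
Reducing mod 11: -1431 ≡ 10 (mod 11).
Since F(a, b, c) ≡ 10 ≠ 0 (mod 11), P does NOT lie on the curve.


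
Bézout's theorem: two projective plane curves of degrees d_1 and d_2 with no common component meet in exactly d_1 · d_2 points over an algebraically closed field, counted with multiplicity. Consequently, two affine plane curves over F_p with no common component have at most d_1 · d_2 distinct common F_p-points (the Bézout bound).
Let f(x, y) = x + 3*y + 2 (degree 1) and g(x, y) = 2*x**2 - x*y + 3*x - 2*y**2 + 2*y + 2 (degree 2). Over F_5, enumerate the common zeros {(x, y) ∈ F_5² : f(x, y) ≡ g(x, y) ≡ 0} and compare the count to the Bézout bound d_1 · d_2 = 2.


Common zeros: ∅; count = 0; Bézout bound = 2.

deg(f) = 1, deg(g) = 2, so Bézout bound = 2.
Scan x ∈ F_5. For each x, list the y ∈ F_5 with f(x, y) ≡ 0 and those with g(x, y) ≡ 0 (mod 5); the common zeros in that column are the intersection.
  x = 0: f ≡ 0 at y ∈ {1}; g ≡ 0 at y ∈ {3}; common: ∅.
  x = 1: f ≡ 0 at y ∈ {4}; g ≡ 0 at y ∈ ∅; common: ∅.
  x = 2: f ≡ 0 at y ∈ {2}; g ≡ 0 at y ∈ ∅; common: ∅.
  x = 3: f ≡ 0 at y ∈ {0}; g ≡ 0 at y ∈ ∅; common: ∅.
  x = 4: f ≡ 0 at y ∈ {3}; g ≡ 0 at y ∈ ∅; common: ∅.
Collecting: common zeros = ∅, so the count is 0.
Comparison with the Bézout bound: 0 ≤ 2 = deg(f)·deg(g), as expected for curves with no common component (the affine F_5-count falls short of the bound because intersections may lie at infinity, over extension fields, or carry multiplicity).


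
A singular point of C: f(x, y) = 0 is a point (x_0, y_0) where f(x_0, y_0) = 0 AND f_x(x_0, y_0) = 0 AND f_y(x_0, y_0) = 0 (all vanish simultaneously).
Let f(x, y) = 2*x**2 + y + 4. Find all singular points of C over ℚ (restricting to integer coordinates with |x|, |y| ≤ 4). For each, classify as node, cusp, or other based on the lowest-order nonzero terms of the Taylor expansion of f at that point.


No singular points in the scanned grid; C is smooth there.

Compute partial derivatives:
  f_x = 4*x.
  f_y = 1.
f_y = 1 is a nonzero constant, so f_y never vanishes: no point (x, y) can satisfy f = f_x = f_y = 0. In particular no (x, y) ∈ {−4, ..., 4}² is singular; the curve is smooth.


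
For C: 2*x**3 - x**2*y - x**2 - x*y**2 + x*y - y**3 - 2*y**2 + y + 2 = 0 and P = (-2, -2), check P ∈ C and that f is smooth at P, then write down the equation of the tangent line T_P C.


Tangent line at P: 14*x - 17*y - 6 = 0.

Step 1: f(-2, -2) = 0, so P lies on C.
Step 2: partial derivatives
  f_x(x, y) = 6*x**2 - 2*x*y - 2*x - y**2 + y, f_y(x, y) = -x**2 - 2*x*y + x - 3*y**2 - 4*y + 1.
  f_x(P) = 14, f_y(P) = -17 (gradient nonzero, so P is smooth).
Step 3: tangent line at P: 14·(x − -2) + -17·(y − -2) = 0.
Expanding: 14*x - 17*y - 6 = 0.


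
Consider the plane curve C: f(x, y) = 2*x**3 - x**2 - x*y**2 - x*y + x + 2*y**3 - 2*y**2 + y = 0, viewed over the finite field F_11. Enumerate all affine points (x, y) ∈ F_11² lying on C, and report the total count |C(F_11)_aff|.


Affine F_11-points: {(0, 0), (2, 1), (3, 4), (5, 3), (7, 7), (8, 0), (9, 0), (9, 2), (9, 9), (10, 5)}; count = 10.

For each of the 121 pairs (x, y) ∈ F_11², evaluate f(x, y) mod 11. Record the zeros.
  x = 0: [0↦0, 1↦1, 2↦10, 3↦6, 4↦1, 5↦7, 6↦3, 7↦1, 8↦2, 9↦7, 10↦6]  zeros at y ∈ {0}
  x = 1: [0↦2, 1↦1, 2↦6, 3↦7, 4↦5, 5↦1, 6↦7, 7↦2, 8↦9, 9↦7, 10↦8]  zeros at y ∈ ∅
  x = 2: [0↦3, 1↦0, 2↦1, 3↦7, 4↦8, 5↦5, 6↦10, 7↦2, 8↦4, 9↦6, 10↦9]  zeros at y ∈ {1}
  x = 3: [0↦4, 1↦10, 2↦7, 3↦7, 4↦0, 5↦9, 6↦2, 7↦2, 8↦10, 9↦5, 10↦10]  zeros at y ∈ {4}
  x = 4: [0↦6, 1↦10, 2↦3, 3↦8, 4↦4, 5↦3, 6↦6, 7↦3, 8↦6, 9↦5, 10↦1]  zeros at y ∈ ∅
  x = 5: [0↦10, 1↦1, 2↦1, 3↦0, 4↦10, 5↦10, 6↦1, 7↦6, 8↦4, 9↦7, 10↦5]  zeros at y ∈ {3}
  x = 6: [0↦6, 1↦6, 2↦2, 3↦6, 4↦8, 5↦9, 6↦10, 7↦1, 8↦5, 9↦1, 10↦1]  zeros at y ∈ ∅
  x = 7: [0↦6, 1↦4, 2↦7, 3↦5, 4↦10, 5↦1, 6↦1, 7↦0, 8↦10, 9↦10, 10↦1]  zeros at y ∈ {7}
  x = 8: [0↦0, 1↦7, 2↦6, 3↦9, 4↦6, 5↦9, 6↦8, 7↦4, 8↦9, 9↦2, 10↦6]  zeros at y ∈ {0}
  x = 9: [0↦0, 1↦5, 2↦0, 3↦8, 4↦8, 5↦1, 6↦10, 7↦3, 8↦3, 9↦0, 10↦6]  zeros at y ∈ {0, 2, 9}
  x = 10: [0↦7, 1↦10, 2↦1, 3↦3, 4↦6, 5↦0, 6↦8, 7↦9, 8↦4, 9↦5, 10↦2]  zeros at y ∈ {5}
Collecting zeros: affine points = {(0, 0), (2, 1), (3, 4), (5, 3), (7, 7), (8, 0), (9, 0), (9, 2), (9, 9), (10, 5)}.
Total count |C(F_11)_aff| = 10.


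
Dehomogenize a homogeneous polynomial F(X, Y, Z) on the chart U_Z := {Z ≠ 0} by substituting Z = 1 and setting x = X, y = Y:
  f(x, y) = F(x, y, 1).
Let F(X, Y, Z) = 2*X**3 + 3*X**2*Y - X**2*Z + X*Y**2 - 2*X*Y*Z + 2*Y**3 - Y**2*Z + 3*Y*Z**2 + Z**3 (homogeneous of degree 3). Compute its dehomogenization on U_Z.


f(x, y) = 2*x**3 + 3*x**2*y - x**2 + x*y**2 - 2*x*y + 2*y**3 - y**2 + 3*y + 1

On U_Z we set Z = 1. Each monomial c·X^i·Y^j·Z^k in F becomes c·x^i·y^j·1^k = c·x^i·y^j.
Substituting Z = 1: F(X, Y, 1) = 2*x**3 + 3*x**2*y - x**2 + x*y**2 - 2*x*y + 2*y**3 - y**2 + 3*y + 1.
Note: deg(f) ≤ deg(F) = 3; strict inequality happens when F is divisible by Z (lost terms).


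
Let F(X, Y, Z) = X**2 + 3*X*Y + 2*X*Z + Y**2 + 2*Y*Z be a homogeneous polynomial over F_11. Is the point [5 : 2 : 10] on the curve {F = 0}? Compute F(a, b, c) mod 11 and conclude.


F(5,2,10) ≡ 1 (mod 11); P is NOT on the curve.

Evaluate F(5, 2, 10) term-by-term (mod 11).
  X**2 ↦ 1·25·1·1 = 25
  3*X*Y ↦ 3·5·2·1 = 30
  2*X*Z ↦ 2·5·1·10 = 100
  Y**2 ↦ 1·1·4·1 = 4
  2*Y*Z ↦ 2·1·2·10 = 40
Sum: F(5, 2, 10) = (25) + (30) + (100) + (4) + (40) = 199.
Reducing mod 11: 199 ≡ 1 (mod 11).
Since F(a, b, c) ≡ 1 ≠ 0 (mod 11), P does NOT lie on the curve.


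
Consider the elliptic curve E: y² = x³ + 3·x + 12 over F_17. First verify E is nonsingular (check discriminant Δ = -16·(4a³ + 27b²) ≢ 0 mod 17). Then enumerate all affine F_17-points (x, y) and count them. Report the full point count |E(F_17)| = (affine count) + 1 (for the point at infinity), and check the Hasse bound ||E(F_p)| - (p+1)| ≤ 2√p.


Affine points = {(1, 4), (1, 13), (2, 3), (2, 14), (5, 4), (5, 13), (6, 5), (6, 12), (7, 6), (7, 11), (8, 2), (8, 15), (11, 4), (11, 13), (12, 5), (12, 12), (13, 2), (13, 15), (15, 7), (15, 10), (16, 5), (16, 12)}; affine count = 22; |E(F_17)| = 23.

Discriminant check: Δ ∝ 4a³ + 27b² = 4·3³ + 27·12² = 4·27 + 27·144 ≡ 1 (mod 17). Nonzero ⇒ E is nonsingular.
For each x ∈ F_17, compute rhs = x³ + 3·x + 12 mod 17, then count y ∈ F_17 with y² ≡ rhs.
  x = 0: rhs = 12, matching y values: none (0 points).
  x = 1: rhs = 16, matching y values: 4, 13 (2 points).
  x = 2: rhs = 9, matching y values: 3, 14 (2 points).
  x = 3: rhs = 14, matching y values: none (0 points).
  x = 4: rhs = 3, matching y values: none (0 points).
  x = 5: rhs = 16, matching y values: 4, 13 (2 points).
  x = 6: rhs = 8, matching y values: 5, 12 (2 points).
  x = 7: rhs = 2, matching y values: 6, 11 (2 points).
  x = 8: rhs = 4, matching y values: 2, 15 (2 points).
  x = 9: rhs = 3, matching y values: none (0 points).
  x = 10: rhs = 5, matching y values: none (0 points).
  x = 11: rhs = 16, matching y values: 4, 13 (2 points).
  x = 12: rhs = 8, matching y values: 5, 12 (2 points).
  x = 13: rhs = 4, matching y values: 2, 15 (2 points).
  x = 14: rhs = 10, matching y values: none (0 points).
  x = 15: rhs = 15, matching y values: 7, 10 (2 points).
  x = 16: rhs = 8, matching y values: 5, 12 (2 points).
Total affine count: 22.
Full point count |E(F_17)| = 22 + 1 = 23.
Hasse bound: |23 − (17+1)| = |5| = 5 ≤ 2√17 ≈ 8.2462 ✓.


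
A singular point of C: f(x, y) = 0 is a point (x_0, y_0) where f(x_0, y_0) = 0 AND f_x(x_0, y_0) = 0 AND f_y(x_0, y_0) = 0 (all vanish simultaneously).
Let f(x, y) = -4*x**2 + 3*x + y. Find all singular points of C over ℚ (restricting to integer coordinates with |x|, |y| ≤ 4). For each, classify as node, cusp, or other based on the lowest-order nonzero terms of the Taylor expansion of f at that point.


No singular points in the scanned grid; C is smooth there.

Compute partial derivatives:
  f_x = 3 - 8*x.
  f_y = 1.
f_y = 1 is a nonzero constant, so f_y never vanishes: no point (x, y) can satisfy f = f_x = f_y = 0. In particular no (x, y) ∈ {−4, ..., 4}² is singular; the curve is smooth.


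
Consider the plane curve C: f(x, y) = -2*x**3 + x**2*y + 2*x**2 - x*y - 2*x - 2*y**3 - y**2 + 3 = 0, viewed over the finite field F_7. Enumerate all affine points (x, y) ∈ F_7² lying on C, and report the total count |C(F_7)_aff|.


Affine F_7-points: {(0, 1), (3, 3), (4, 6), (5, 3), (6, 2)}; count = 5.

For each of the 49 pairs (x, y) ∈ F_7², evaluate f(x, y) mod 7. Record the zeros.
  x = 0: [0↦3, 1↦0, 2↦4, 3↦3, 4↦6, 5↦1, 6↦4]  zeros at y ∈ {1}
  x = 1: [0↦1, 1↦5, 2↦2, 3↦1, 4↦4, 5↦6, 6↦2]  zeros at y ∈ ∅
  x = 2: [0↦5, 1↦4, 2↦3, 3↦4, 4↦2, 5↦6, 6↦4]  zeros at y ∈ ∅
  x = 3: [0↦3, 1↦6, 2↦2, 3↦0, 4↦2, 5↦3, 6↦5]  zeros at y ∈ {3}
  x = 4: [0↦4, 1↦6, 2↦1, 3↦5, 4↦6, 5↦6, 6↦0]  zeros at y ∈ {6}
  x = 5: [0↦3, 1↦6, 2↦2, 3↦0, 4↦2, 5↦3, 6↦5]  zeros at y ∈ {3}
  x = 6: [0↦2, 1↦1, 2↦0, 3↦1, 4↦6, 5↦3, 6↦1]  zeros at y ∈ {2}
Collecting zeros: affine points = {(0, 1), (3, 3), (4, 6), (5, 3), (6, 2)}.
Total count |C(F_7)_aff| = 5.


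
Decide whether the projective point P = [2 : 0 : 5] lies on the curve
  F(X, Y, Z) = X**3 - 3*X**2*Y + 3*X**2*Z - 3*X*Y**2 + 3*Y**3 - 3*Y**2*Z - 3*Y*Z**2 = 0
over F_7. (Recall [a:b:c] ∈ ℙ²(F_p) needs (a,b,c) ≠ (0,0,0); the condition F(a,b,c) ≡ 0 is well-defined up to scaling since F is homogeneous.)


F(2,0,5) ≡ 5 (mod 7); P is NOT on the curve.

Evaluate F(2, 0, 5) term-by-term (mod 7).
  X**3 ↦ 1·8·1·1 = 8
  -3*X**2*Y ↦ -3·4·0·1 = 0
  3*X**2*Z ↦ 3·4·1·5 = 60
  -3*X*Y**2 ↦ -3·2·0·1 = 0
  3*Y**3 ↦ 3·1·0·1 = 0
  -3*Y**2*Z ↦ -3·1·0·5 = 0
  -3*Y*Z**2 ↦ -3·1·0·25 = 0
Sum: F(2, 0, 5) = (8) + (0) + (60) + (0) + (0) + (0) + (0) = 68.
Reducing mod 7: 68 ≡ 5 (mod 7).
Since F(a, b, c) ≡ 5 ≠ 0 (mod 7), P does NOT lie on the curve.


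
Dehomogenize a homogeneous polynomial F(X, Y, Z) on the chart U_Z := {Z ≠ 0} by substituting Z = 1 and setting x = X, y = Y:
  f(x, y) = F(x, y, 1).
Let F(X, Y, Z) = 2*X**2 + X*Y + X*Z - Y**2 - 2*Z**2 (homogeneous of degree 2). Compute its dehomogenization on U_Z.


f(x, y) = 2*x**2 + x*y + x - y**2 - 2

On U_Z we set Z = 1. Each monomial c·X^i·Y^j·Z^k in F becomes c·x^i·y^j·1^k = c·x^i·y^j.
Substituting Z = 1: F(X, Y, 1) = 2*x**2 + x*y + x - y**2 - 2.
Note: deg(f) ≤ deg(F) = 2; strict inequality happens when F is divisible by Z (lost terms).


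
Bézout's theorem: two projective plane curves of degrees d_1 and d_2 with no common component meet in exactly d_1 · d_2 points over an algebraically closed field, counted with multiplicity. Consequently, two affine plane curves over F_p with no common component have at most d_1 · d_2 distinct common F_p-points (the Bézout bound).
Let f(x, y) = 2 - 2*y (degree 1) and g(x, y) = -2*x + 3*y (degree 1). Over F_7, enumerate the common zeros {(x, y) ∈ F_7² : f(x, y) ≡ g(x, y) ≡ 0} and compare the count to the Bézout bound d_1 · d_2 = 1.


Common zeros: {(5, 1)}; count = 1; Bézout bound = 1.

deg(f) = 1, deg(g) = 1, so Bézout bound = 1.
Scan x ∈ F_7. For each x, list the y ∈ F_7 with f(x, y) ≡ 0 and those with g(x, y) ≡ 0 (mod 7); the common zeros in that column are the intersection.
  x = 0: f ≡ 0 at y ∈ {1}; g ≡ 0 at y ∈ {0}; common: ∅.
  x = 1: f ≡ 0 at y ∈ {1}; g ≡ 0 at y ∈ {3}; common: ∅.
  x = 2: f ≡ 0 at y ∈ {1}; g ≡ 0 at y ∈ {6}; common: ∅.
  x = 3: f ≡ 0 at y ∈ {1}; g ≡ 0 at y ∈ {2}; common: ∅.
  x = 4: f ≡ 0 at y ∈ {1}; g ≡ 0 at y ∈ {5}; common: ∅.
  x = 5: f ≡ 0 at y ∈ {1}; g ≡ 0 at y ∈ {1}; common: {1}.
  x = 6: f ≡ 0 at y ∈ {1}; g ≡ 0 at y ∈ {4}; common: ∅.
Collecting: common zeros = {(5, 1)}, so the count is 1.
Comparison with the Bézout bound: 1 ≤ 1 = deg(f)·deg(g), as expected for curves with no common component (the bound is attained).


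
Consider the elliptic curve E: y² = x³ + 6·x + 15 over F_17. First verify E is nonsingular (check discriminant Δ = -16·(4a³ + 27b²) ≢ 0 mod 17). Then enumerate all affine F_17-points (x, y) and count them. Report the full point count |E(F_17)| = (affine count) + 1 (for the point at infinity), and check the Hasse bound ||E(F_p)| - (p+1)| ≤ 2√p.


Affine points = {(0, 7), (0, 10), (2, 1), (2, 16), (3, 3), (3, 14), (4, 1), (4, 16), (5, 0), (7, 3), (7, 14), (9, 4), (9, 13), (10, 2), (10, 15), (11, 1), (11, 16), (12, 8), (12, 9), (14, 2), (14, 15), (16, 5), (16, 12)}; affine count = 23; |E(F_17)| = 24.

Discriminant check: Δ ∝ 4a³ + 27b² = 4·6³ + 27·15² = 4·216 + 27·225 ≡ 3 (mod 17). Nonzero ⇒ E is nonsingular.
For each x ∈ F_17, compute rhs = x³ + 6·x + 15 mod 17, then count y ∈ F_17 with y² ≡ rhs.
  x = 0: rhs = 15, matching y values: 7, 10 (2 points).
  x = 1: rhs = 5, matching y values: none (0 points).
  x = 2: rhs = 1, matching y values: 1, 16 (2 points).
  x = 3: rhs = 9, matching y values: 3, 14 (2 points).
  x = 4: rhs = 1, matching y values: 1, 16 (2 points).
  x = 5: rhs = 0, matching y values: 0 (1 points).
  x = 6: rhs = 12, matching y values: none (0 points).
  x = 7: rhs = 9, matching y values: 3, 14 (2 points).
  x = 8: rhs = 14, matching y values: none (0 points).
  x = 9: rhs = 16, matching y values: 4, 13 (2 points).
  x = 10: rhs = 4, matching y values: 2, 15 (2 points).
  x = 11: rhs = 1, matching y values: 1, 16 (2 points).
  x = 12: rhs = 13, matching y values: 8, 9 (2 points).
  x = 13: rhs = 12, matching y values: none (0 points).
  x = 14: rhs = 4, matching y values: 2, 15 (2 points).
  x = 15: rhs = 12, matching y values: none (0 points).
  x = 16: rhs = 8, matching y values: 5, 12 (2 points).
Total affine count: 23.
Full point count |E(F_17)| = 23 + 1 = 24.
Hasse bound: |24 − (17+1)| = |6| = 6 ≤ 2√17 ≈ 8.2462 ✓.


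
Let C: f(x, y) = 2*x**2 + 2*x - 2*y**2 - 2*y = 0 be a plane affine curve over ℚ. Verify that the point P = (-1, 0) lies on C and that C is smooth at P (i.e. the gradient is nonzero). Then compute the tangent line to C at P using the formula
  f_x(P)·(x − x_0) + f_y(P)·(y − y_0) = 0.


Tangent line at P: -2*x - 2*y - 2 = 0.

Step 1: f(-1, 0) = 0, so P lies on C.
Step 2: partial derivatives
  f_x(x, y) = 4*x + 2, f_y(x, y) = -4*y - 2.
  f_x(P) = -2, f_y(P) = -2 (gradient nonzero, so P is smooth).
Step 3: tangent line at P: -2·(x − -1) + -2·(y − 0) = 0.
Expanding: -2*x - 2*y - 2 = 0.


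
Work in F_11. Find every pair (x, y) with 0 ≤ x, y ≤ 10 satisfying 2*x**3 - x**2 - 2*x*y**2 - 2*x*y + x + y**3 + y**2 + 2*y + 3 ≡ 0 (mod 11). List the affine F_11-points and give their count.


Affine F_11-points: {(2, 3), (3, 7), (4, 7), (5, 4), (5, 6), (5, 10), (6, 1), (6, 4), (6, 6), (7, 8), (8, 2), (10, 7)}; count = 12.

For each of the 121 pairs (x, y) ∈ F_11², evaluate f(x, y) mod 11. Record the zeros.
  x = 0: [0↦3, 1↦7, 2↦8, 3↦1, 4↦3, 5↦9, 6↦3, 7↦2, 8↦1, 9↦6, 10↦1]  zeros at y ∈ ∅
  x = 1: [0↦5, 1↦5, 2↦9, 3↦1, 4↦9, 5↦6, 6↦9, 7↦2, 8↦2, 9↦4, 10↦3]  zeros at y ∈ ∅
  x = 2: [0↦6, 1↦2, 2↦9, 3↦0, 4↦3, 5↦2, 6↦3, 7↦1, 8↦2, 9↦1, 10↦4]  zeros at y ∈ {3}
  x = 3: [0↦7, 1↦10, 2↦9, 3↦10, 4↦8, 5↦9, 6↦8, 7↦0, 8↦2, 9↦9, 10↦5]  zeros at y ∈ {7}
  x = 4: [0↦9, 1↦8, 2↦10, 3↦10, 4↦3, 5↦6, 6↦3, 7↦0, 8↦3, 9↦7, 10↦7]  zeros at y ∈ {7}
  x = 5: [0↦2, 1↦8, 2↦2, 3↦1, 4↦0, 5↦5, 6↦0, 7↦2, 8↦6, 9↦7, 10↦0]  zeros at y ∈ {4, 6, 10}
  x = 6: [0↦9, 1↦0, 2↦8, 3↦6, 4↦0, 5↦7, 6↦0, 7↦7, 8↦1, 9↦10, 10↦7]  zeros at y ∈ {1, 4, 6}
  x = 7: [0↦9, 1↦7, 2↦7, 3↦4, 4↦4, 5↦2, 6↦4, 7↦5, 8↦0, 9↦6, 10↦7]  zeros at y ∈ {8}
  x = 8: [0↦3, 1↦8, 2↦0, 3↦7, 4↦2, 5↦2, 6↦2, 7↦8, 8↦4, 9↦7, 10↦1]  zeros at y ∈ {2}
  x = 9: [0↦3, 1↦4, 2↦10, 3↦5, 4↦6, 5↦8, 6↦6, 7↦6, 8↦3, 9↦3, 10↦1]  zeros at y ∈ ∅
  x = 10: [0↦10, 1↦7, 2↦5, 3↦10, 4↦6, 5↦10, 6↦6, 7↦0, 8↦9, 9↦6, 10↦8]  zeros at y ∈ {7}
Collecting zeros: affine points = {(2, 3), (3, 7), (4, 7), (5, 4), (5, 6), (5, 10), (6, 1), (6, 4), (6, 6), (7, 8), (8, 2), (10, 7)}.
Total count |C(F_11)_aff| = 12.


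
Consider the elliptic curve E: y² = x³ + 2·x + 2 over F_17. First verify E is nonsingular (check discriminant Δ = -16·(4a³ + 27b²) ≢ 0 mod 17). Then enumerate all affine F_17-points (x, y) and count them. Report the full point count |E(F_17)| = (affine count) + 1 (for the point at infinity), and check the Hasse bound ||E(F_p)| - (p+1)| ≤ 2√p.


Affine points = {(0, 6), (0, 11), (3, 1), (3, 16), (5, 1), (5, 16), (6, 3), (6, 14), (7, 6), (7, 11), (9, 1), (9, 16), (10, 6), (10, 11), (13, 7), (13, 10), (16, 4), (16, 13)}; affine count = 18; |E(F_17)| = 19.

Discriminant check: Δ ∝ 4a³ + 27b² = 4·2³ + 27·2² = 4·8 + 27·4 ≡ 4 (mod 17). Nonzero ⇒ E is nonsingular.
For each x ∈ F_17, compute rhs = x³ + 2·x + 2 mod 17, then count y ∈ F_17 with y² ≡ rhs.
  x = 0: rhs = 2, matching y values: 6, 11 (2 points).
  x = 1: rhs = 5, matching y values: none (0 points).
  x = 2: rhs = 14, matching y values: none (0 points).
  x = 3: rhs = 1, matching y values: 1, 16 (2 points).
  x = 4: rhs = 6, matching y values: none (0 points).
  x = 5: rhs = 1, matching y values: 1, 16 (2 points).
  x = 6: rhs = 9, matching y values: 3, 14 (2 points).
  x = 7: rhs = 2, matching y values: 6, 11 (2 points).
  x = 8: rhs = 3, matching y values: none (0 points).
  x = 9: rhs = 1, matching y values: 1, 16 (2 points).
  x = 10: rhs = 2, matching y values: 6, 11 (2 points).
  x = 11: rhs = 12, matching y values: none (0 points).
  x = 12: rhs = 3, matching y values: none (0 points).
  x = 13: rhs = 15, matching y values: 7, 10 (2 points).
  x = 14: rhs = 3, matching y values: none (0 points).
  x = 15: rhs = 7, matching y values: none (0 points).
  x = 16: rhs = 16, matching y values: 4, 13 (2 points).
Total affine count: 18.
Full point count |E(F_17)| = 18 + 1 = 19.
Hasse bound: |19 − (17+1)| = |1| = 1 ≤ 2√17 ≈ 8.2462 ✓.
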